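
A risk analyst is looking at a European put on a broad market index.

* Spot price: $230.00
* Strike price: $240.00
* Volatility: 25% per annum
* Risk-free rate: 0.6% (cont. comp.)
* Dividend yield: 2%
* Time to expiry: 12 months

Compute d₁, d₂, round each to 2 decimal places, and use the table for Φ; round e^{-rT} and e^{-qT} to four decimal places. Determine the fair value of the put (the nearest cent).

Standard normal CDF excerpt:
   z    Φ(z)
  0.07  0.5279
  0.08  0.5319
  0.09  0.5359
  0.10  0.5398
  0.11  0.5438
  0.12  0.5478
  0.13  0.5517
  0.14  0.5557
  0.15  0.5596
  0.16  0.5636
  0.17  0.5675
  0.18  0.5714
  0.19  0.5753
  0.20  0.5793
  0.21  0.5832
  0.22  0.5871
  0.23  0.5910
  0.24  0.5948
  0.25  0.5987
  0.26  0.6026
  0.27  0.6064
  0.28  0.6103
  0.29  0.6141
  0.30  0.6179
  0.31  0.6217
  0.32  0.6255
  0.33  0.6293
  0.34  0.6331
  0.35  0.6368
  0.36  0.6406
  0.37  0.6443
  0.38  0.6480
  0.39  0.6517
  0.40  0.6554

T = 1;  σ√T = 0.2500
ln(S/K) + (r − q + σ²/2)T = ln(230/240) + (0.006 − 0.02 + 0.25²/2)·1 = -0.0426 + 0.0173 = -0.0253
d₁ = -0.0253 / 0.2500 = -0.1012 which rounds to -0.10
d₂ = d₁ − σ√T = -0.1012 − 0.2500 = -0.3512 which rounds to -0.35
e^(−qT) = e^(−0.02·1) = 0.9802;  e^(−rT) = e^(−0.006·1) = 0.9940
N(−d₂) = N(0.35) = 0.6368;  N(−d₁) = N(0.10) = 0.5398
P = 240·0.9940·0.6368 − 230·0.9802·0.5398 = 151.9150 − 121.6958 = 30.2193

$30.22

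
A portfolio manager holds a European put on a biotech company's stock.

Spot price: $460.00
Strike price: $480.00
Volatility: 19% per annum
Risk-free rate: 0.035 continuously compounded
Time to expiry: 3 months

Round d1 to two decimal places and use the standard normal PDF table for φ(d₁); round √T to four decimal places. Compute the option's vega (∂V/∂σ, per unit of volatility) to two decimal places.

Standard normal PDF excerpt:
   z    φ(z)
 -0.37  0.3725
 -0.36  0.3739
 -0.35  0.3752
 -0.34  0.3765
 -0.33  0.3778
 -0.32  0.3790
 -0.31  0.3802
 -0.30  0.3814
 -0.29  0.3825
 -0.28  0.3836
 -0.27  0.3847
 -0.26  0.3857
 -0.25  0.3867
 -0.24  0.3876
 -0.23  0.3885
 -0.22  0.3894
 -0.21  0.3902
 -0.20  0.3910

87.45

T = 0.25;  σ√T = 0.0950
d₁ = [ln(460/480) + (0.035 + 0.19²/2)·0.25] / 0.0950 = [-0.0426 + 0.0133] / 0.0950 = -0.3084 → -0.31
√T = √0.25 = 0.5000
φ(d₁) = φ(-0.31) = 0.3802
vega = S·φ(d₁)·√T = 460·0.3802·0.5000 = 87.4460
(The call has the same vega.)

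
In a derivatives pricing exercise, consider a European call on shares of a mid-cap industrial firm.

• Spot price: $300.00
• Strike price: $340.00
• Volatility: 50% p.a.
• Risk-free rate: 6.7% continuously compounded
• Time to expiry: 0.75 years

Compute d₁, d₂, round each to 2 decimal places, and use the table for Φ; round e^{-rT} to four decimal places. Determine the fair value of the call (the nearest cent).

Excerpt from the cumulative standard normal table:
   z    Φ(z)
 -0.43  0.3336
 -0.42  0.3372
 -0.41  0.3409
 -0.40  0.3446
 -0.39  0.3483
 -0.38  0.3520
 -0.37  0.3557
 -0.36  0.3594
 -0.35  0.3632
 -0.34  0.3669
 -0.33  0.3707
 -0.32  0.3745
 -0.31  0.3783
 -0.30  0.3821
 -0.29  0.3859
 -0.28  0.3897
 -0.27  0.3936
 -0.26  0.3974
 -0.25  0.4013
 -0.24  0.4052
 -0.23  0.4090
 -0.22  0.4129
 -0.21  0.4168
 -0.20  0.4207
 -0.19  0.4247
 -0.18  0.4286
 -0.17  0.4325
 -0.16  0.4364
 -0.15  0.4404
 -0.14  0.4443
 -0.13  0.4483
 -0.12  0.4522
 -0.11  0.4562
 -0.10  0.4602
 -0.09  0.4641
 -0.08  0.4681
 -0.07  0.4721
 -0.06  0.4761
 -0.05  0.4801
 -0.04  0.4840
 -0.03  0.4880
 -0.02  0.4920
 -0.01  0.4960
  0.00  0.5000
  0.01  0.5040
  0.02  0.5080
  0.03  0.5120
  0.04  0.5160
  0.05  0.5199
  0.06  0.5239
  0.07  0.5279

$42.18

σ√T = 0.5·√0.75 = 0.4330
ln(S/K) + (r + σ²/2)T = ln(300/340) + (0.067 + 0.5²/2)·0.75 = -0.1252 + 0.1440 = 0.0188
d₁ = 0.0188 / 0.4330 = 0.0435 ⇒ 0.04
d₂ = d₁ − σ√T = 0.0435 − 0.4330 = -0.3895 ⇒ -0.39
exp(−rT) = exp(−0.067·0.75) = 0.9510
N(d₁) = N(0.04) = 0.5160;  N(d₂) = N(-0.39) = 0.3483
C = 300·0.5160 − 340·0.9510·0.3483 = 154.8000 − 112.6193 = 42.1807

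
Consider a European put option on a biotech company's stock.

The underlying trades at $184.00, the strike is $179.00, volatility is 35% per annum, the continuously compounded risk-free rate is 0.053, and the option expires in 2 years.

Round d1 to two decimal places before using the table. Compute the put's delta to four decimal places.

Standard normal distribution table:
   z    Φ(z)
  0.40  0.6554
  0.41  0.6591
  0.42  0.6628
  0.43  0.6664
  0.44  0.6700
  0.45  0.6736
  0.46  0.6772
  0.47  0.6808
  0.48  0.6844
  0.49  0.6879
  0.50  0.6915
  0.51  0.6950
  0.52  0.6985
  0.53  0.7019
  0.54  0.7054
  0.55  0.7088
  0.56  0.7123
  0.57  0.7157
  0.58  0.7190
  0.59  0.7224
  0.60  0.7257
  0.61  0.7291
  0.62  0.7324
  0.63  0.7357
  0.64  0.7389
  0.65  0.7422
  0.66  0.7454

T = 2;  σ√T = 0.4950
ln(S/K) + (r + σ²/2)T = ln(184/179) + (0.053 + 0.35²/2)·2 = 0.0275 + 0.2285 = 0.2560
d₁ = 0.2560 / 0.4950 = 0.5173 → 0.52
N(d₁) = N(0.52) = 0.6985
Δ_put = N(d₁) − 1 = 0.6985 − 1 = -0.3015

-0.3015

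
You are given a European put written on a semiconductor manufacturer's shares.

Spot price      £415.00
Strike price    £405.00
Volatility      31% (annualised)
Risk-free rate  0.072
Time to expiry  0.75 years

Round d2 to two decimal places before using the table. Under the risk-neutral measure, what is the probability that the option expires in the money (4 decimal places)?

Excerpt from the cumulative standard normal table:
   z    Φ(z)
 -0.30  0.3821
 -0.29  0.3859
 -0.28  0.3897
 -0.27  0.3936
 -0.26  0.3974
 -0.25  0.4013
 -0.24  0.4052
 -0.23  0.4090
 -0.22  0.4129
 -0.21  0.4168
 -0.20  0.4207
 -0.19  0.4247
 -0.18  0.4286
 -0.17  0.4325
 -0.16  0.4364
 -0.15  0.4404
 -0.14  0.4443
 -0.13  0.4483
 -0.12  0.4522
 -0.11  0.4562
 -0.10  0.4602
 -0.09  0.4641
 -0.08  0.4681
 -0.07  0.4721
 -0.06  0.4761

0.4364

σ√T = 0.31 × 0.8660 = 0.2685
ln(S/K) + (r + σ²/2)T = ln(415/405) + (0.072 + 0.31²/2)·0.75 = 0.0244 + 0.0900 = 0.1144
d₁ = 0.1144 / 0.2685 = 0.4262 ⇒ 0.43
d₂ = d₁ − σ√T = 0.4262 − 0.2685 = 0.1578 ⇒ 0.16
Pr(exercise) under Q = N(−d₂) = N(-0.16) = 0.4364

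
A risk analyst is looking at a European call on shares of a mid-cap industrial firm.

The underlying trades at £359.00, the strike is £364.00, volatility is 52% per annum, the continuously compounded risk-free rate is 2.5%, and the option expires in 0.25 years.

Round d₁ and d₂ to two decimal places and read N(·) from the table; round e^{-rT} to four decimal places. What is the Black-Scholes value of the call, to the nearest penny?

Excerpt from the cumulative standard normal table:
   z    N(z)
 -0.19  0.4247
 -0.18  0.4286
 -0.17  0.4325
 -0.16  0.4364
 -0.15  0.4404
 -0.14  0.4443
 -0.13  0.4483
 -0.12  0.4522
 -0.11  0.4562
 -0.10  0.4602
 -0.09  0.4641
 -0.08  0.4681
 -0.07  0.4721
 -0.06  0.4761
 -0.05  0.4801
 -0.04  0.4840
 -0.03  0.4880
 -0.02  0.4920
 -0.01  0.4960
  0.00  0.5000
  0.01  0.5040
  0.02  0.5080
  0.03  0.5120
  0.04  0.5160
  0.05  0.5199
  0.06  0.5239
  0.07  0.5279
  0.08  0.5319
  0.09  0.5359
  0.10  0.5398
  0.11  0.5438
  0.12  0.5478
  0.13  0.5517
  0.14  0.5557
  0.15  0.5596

T = 0.25;  σ√T = 0.2600
d₁ = [ln(359/364) + (0.025 + 0.52²/2)·0.25] / 0.2600 = [-0.0138 + 0.0401] / 0.2600 = 0.1008 ⇒ 0.10
d₂ = d₁ − σ√T = 0.1008 − 0.2600 = -0.1592 ⇒ -0.16
e^(−rT) = e^(−0.025·0.25) = 0.9938
C = 359·N(0.10) − 364·0.9938·N(-0.16) = 359·0.5398 − 364·0.9938·0.4364 = 193.7882 − 157.8647 = 35.9235

£35.92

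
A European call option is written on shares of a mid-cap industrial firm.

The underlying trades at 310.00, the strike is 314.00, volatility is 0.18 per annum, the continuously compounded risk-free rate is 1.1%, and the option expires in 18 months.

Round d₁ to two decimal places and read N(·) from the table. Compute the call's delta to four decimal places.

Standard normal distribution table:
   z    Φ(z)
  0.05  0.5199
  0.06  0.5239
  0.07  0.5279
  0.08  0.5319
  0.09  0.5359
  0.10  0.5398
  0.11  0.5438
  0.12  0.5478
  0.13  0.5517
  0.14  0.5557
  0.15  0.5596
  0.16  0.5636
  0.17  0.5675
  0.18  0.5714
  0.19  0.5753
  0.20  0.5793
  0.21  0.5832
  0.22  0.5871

0.5517

σ√T = 0.18 × 1.2247 = 0.2205
d₁ = [ln(310/314) + (0.011 + 0.18²/2)·1.5] / 0.2205 = [-0.0128 + 0.0408] / 0.2205 = 0.1269 ≈ 0.13
N(d₁) = N(0.13) = 0.5517
Δ_call = N(d₁) = 0.5517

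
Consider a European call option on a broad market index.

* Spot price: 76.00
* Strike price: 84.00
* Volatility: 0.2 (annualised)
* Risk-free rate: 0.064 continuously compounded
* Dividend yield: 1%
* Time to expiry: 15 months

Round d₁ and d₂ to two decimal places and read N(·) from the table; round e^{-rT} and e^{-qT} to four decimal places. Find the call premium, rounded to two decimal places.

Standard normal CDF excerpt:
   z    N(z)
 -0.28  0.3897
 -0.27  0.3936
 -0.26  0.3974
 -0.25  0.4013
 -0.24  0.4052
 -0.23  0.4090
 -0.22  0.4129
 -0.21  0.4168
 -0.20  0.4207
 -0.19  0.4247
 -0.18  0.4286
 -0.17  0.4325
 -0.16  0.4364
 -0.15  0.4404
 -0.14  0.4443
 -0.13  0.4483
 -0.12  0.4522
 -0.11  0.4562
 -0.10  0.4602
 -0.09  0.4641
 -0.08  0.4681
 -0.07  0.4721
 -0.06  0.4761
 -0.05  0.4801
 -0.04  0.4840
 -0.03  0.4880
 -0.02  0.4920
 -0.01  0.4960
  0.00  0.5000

5.81

σ√T = 0.2 × 1.1180 = 0.2236
d₁ = [ln(76/84) + (0.064 − 0.01 + 0.2²/2)·1.25] / 0.2236 = [-0.1001 + 0.0925] / 0.2236 = -0.0339 ⇒ -0.03
d₂ = d₁ − σ√T = -0.0339 − 0.2236 = -0.2575 ⇒ -0.26
e^(−qT) = e^(−0.01·1.25) = 0.9876;  e^(−rT) = e^(−0.064·1.25) = 0.9231
C = 76·0.9876·N(-0.03) − 84·0.9231·N(-0.26) = 76·0.9876·0.4880 − 84·0.9231·0.3974 = 36.6281 − 30.8146 = 5.8136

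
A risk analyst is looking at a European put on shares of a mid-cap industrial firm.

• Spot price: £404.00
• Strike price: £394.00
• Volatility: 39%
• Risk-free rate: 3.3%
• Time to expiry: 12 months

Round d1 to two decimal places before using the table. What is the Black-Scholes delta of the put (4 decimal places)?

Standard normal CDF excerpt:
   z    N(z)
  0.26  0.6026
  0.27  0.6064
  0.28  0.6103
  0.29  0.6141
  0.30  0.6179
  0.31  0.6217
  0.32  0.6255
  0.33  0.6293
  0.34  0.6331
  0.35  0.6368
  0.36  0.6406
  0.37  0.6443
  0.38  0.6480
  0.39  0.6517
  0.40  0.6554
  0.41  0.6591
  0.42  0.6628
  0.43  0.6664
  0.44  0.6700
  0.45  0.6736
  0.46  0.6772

σ√T = 0.39 × 1.0000 = 0.3900
d₁ = [ln(404/394) + (0.033 + 0.39²/2)·1] / 0.3900 = [0.0251 + 0.1091] / 0.3900 = 0.3439 which rounds to 0.34
N(d₁) = N(0.34) = 0.6331
Δ_put = N(d₁) − 1 = 0.6331 − 1 = -0.3669

-0.3669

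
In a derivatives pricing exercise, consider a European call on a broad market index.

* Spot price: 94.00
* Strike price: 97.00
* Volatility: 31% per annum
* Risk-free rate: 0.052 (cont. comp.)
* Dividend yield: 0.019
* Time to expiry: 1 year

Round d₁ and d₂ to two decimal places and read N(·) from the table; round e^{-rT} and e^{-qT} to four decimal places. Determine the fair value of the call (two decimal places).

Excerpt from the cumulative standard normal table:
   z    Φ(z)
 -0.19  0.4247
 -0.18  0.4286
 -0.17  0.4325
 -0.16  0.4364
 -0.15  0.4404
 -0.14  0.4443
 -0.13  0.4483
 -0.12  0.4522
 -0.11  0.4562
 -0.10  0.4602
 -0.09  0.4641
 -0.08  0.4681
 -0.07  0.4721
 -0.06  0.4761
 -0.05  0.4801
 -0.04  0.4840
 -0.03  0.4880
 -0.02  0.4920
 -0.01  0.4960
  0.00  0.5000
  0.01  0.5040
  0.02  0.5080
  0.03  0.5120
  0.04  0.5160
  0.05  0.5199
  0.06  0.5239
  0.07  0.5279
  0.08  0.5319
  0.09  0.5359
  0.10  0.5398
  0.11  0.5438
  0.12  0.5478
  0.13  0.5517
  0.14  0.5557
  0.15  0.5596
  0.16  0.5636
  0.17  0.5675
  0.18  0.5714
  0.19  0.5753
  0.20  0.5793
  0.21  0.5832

11.43

σ√T = 0.31 × 1.0000 = 0.3100
ln(S/K) + (r − q + σ²/2)T = ln(94/97) + (0.052 − 0.019 + 0.31²/2)·1 = -0.0314 + 0.0811 = 0.0496
d₁ = 0.0496 / 0.3100 = 0.1601 which rounds to 0.16
d₂ = d₁ − σ√T = 0.1601 − 0.3100 = -0.1499 which rounds to -0.15
e^(−qT) = e^(−0.019·1) = 0.9812;  e^(−rT) = e^(−0.052·1) = 0.9493
N(d₁) = N(0.16) = 0.5636;  N(d₂) = N(-0.15) = 0.4404
C = 94·0.9812·0.5636 − 97·0.9493·0.4404 = 51.9824 − 40.5530 = 11.4294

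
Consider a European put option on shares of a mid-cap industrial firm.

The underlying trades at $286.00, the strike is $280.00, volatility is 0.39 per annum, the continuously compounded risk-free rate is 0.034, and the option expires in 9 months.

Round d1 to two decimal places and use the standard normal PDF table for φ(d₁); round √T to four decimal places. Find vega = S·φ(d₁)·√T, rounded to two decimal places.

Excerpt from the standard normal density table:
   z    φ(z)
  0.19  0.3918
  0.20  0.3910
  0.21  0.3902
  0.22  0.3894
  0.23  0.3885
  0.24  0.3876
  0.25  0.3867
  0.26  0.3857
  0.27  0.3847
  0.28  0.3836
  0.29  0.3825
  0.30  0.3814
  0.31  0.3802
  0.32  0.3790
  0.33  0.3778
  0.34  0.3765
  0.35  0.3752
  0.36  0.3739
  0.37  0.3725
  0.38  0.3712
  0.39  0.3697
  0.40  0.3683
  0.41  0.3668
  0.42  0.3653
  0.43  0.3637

σ√T = 0.39 × 0.8660 = 0.3377
d₁ = [ln(286/280) + (0.034 + ½·0.39²)·0.75] / (σ√T) = (0.0212 + 0.0825) / 0.3377 = 0.3071 which rounds to 0.31
√T = √0.75 = 0.8660
φ(d₁) = φ(0.31) = 0.3802
vega = S·φ(d₁)·√T = 286·0.3802·0.8660 = 94.1664

94.17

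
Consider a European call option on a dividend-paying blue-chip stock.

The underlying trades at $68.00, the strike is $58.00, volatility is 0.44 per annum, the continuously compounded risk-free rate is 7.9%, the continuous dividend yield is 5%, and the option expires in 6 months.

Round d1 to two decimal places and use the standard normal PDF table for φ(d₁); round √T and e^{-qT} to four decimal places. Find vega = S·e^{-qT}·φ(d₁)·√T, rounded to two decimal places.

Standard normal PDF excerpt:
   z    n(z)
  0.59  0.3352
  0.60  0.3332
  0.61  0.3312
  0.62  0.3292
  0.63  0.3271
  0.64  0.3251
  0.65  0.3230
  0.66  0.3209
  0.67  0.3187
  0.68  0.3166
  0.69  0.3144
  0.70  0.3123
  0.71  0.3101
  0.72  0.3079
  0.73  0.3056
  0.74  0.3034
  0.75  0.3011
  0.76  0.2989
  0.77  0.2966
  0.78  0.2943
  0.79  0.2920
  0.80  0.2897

T = 0.5;  σ√T = 0.3111
ln(S/K) + (r − q + σ²/2)T = ln(68/58) + (0.079 − 0.05 + 0.44²/2)·0.5 = 0.1591 + 0.0629 = 0.2220
d₁ = 0.2220 / 0.3111 = 0.7134 ≈ 0.71
√T = √0.5 = 0.7071
φ(d₁) = φ(0.71) = 0.3101
e^(−qT) = e^(−0.05·0.5) = 0.9753
vega = S·e^(−qT)·φ(d₁)·√T = 68·0.9753·0.3101·0.7071 = 14.5422

14.54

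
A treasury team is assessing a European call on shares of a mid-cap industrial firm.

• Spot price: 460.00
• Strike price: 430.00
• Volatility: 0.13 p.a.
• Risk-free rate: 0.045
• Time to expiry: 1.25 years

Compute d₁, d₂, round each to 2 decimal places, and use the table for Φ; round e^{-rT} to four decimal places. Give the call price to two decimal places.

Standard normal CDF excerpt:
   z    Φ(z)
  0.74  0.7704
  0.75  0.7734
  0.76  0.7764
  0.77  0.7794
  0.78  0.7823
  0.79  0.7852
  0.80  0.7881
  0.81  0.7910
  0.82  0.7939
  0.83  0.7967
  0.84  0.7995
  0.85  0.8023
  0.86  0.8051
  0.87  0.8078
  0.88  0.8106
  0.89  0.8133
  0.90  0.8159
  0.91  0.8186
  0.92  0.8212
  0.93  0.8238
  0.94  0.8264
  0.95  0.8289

σ√T = 0.13·√1.25 = 0.1453
d₁ = [ln(460/430) + (0.045 + 0.13²/2)·1.25] / 0.1453 = [0.0674 + 0.0668] / 0.1453 = 0.9237 → 0.92
d₂ = d₁ − σ√T = 0.9237 − 0.1453 = 0.7783 → 0.78
exp(−rT) = exp(−0.045·1.25) = 0.9453
N(d₁) = N(0.92) = 0.8212;  N(d₂) = N(0.78) = 0.7823
C = 460·0.8212 − 430·0.9453·0.7823 = 377.7520 − 317.9885 = 59.7635

59.76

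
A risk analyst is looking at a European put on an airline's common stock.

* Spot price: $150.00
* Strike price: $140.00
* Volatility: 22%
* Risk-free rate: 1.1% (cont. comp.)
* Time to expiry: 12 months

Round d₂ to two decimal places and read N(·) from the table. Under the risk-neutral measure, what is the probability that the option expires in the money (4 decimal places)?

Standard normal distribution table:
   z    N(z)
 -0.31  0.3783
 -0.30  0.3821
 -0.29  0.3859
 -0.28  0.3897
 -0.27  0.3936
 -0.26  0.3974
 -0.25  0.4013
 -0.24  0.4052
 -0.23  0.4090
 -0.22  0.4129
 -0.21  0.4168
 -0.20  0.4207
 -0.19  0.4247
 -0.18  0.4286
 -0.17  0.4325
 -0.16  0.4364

σ√T = 0.22 × 1.0000 = 0.2200
d₁ = [ln(150/140) + (0.011 + ½·0.22²)·1] / (σ√T) = (0.0690 + 0.0352) / 0.2200 = 0.4736 ≈ 0.47
d₂ = 0.4736 − 0.2200 = 0.2536 ≈ 0.25
Risk-neutral Pr[S_T < K] = N(−d₂) = N(-0.25) = 0.4013

0.4013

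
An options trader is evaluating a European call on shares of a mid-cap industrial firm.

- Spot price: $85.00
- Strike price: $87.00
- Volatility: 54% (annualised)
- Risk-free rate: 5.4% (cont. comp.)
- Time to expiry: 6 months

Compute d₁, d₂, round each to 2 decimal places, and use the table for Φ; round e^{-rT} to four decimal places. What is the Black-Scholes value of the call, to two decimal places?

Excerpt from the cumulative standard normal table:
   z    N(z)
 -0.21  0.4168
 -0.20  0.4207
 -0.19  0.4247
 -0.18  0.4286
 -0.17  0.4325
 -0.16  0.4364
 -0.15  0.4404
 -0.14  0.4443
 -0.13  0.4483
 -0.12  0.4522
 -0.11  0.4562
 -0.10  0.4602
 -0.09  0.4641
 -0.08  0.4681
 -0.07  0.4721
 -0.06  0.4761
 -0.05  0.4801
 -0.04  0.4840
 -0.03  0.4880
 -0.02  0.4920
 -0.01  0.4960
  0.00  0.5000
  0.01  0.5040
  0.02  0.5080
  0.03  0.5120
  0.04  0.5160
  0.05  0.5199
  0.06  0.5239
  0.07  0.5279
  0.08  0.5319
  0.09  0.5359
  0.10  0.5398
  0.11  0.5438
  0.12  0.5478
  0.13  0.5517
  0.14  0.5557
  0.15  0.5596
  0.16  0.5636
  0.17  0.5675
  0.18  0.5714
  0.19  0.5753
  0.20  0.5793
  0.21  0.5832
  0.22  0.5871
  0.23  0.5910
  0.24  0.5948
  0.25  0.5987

σ√T = 0.54·√0.5 = 0.3818
d₁ = [ln(85/87) + (0.054 + 0.54²/2)·0.5] / 0.3818 = [-0.0233 + 0.0999] / 0.3818 = 0.2007 ≈ 0.20
d₂ = d₁ − σ√T = 0.2007 − 0.3818 = -0.1811 ≈ -0.18
exp(−rT) = exp(−0.054·0.5) = 0.9734
N(d₁) = N(0.20) = 0.5793;  N(d₂) = N(-0.18) = 0.4286
C = 85·0.5793 − 87·0.9734·0.4286 = 49.2405 − 36.2963 = 12.9442

$12.94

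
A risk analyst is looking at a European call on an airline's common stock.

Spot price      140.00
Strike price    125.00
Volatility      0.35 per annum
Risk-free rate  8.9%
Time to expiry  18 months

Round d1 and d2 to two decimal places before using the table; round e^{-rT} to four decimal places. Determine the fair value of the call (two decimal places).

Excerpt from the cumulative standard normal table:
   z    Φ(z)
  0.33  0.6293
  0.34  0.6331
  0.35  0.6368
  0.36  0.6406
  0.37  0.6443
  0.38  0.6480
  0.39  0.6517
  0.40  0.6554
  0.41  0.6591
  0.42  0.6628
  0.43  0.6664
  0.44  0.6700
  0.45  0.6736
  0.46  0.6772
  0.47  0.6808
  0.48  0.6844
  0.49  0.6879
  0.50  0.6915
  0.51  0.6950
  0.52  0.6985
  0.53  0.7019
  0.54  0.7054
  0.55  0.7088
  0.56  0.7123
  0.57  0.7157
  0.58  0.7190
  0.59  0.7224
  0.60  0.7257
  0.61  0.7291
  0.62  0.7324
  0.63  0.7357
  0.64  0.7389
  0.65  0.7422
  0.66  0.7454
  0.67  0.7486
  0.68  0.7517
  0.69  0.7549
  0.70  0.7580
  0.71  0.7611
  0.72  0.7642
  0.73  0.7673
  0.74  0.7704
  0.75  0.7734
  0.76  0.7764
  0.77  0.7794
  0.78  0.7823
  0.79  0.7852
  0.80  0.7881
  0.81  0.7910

σ√T = 0.35 × 1.2247 = 0.4287
d₁ = [ln(140/125) + (0.089 + 0.35²/2)·1.5] / 0.4287 = [0.1133 + 0.2254] / 0.4287 = 0.7901 → 0.79
d₂ = d₁ − σ√T = 0.7901 − 0.4287 = 0.3615 → 0.36
e^(−rT) = e^(−0.089·1.5) = 0.8750
N(d₁) = N(0.79) = 0.7852;  N(d₂) = N(0.36) = 0.6406
C = 140·0.7852 − 125·0.8750·0.6406 = 109.9280 − 70.0656 = 39.8624

39.86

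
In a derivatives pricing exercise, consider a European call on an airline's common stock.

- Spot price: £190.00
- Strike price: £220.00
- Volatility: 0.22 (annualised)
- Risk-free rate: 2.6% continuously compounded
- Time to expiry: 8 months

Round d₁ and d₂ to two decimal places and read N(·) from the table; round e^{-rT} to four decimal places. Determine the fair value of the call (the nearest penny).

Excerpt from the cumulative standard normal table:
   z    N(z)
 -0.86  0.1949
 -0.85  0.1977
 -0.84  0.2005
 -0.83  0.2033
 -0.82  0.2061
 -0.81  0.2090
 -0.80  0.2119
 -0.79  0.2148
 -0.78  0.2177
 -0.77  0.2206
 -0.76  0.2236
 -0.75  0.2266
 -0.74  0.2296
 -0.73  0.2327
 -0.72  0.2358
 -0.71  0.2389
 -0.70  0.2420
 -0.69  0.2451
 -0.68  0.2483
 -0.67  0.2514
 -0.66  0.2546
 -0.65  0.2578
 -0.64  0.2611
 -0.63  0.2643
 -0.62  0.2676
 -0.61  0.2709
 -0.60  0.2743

£5.03

σ√T = 0.22 × 0.8165 = 0.1796
d₁ = [ln(190/220) + (0.026 + ½·0.22²)·0.6667] / (σ√T) = (-0.1466 + 0.0335) / 0.1796 = -0.6298 ≈ -0.63
d₂ = -0.6298 − 0.1796 = -0.8095 ≈ -0.81
e^(−rT) = e^(−0.026·0.6667) = 0.9828
N(d₁) = N(-0.63) = 0.2643;  N(d₂) = N(-0.81) = 0.2090
C = 190·0.2643 − 220·0.9828·0.2090 = 50.2170 − 45.1891 = 5.0279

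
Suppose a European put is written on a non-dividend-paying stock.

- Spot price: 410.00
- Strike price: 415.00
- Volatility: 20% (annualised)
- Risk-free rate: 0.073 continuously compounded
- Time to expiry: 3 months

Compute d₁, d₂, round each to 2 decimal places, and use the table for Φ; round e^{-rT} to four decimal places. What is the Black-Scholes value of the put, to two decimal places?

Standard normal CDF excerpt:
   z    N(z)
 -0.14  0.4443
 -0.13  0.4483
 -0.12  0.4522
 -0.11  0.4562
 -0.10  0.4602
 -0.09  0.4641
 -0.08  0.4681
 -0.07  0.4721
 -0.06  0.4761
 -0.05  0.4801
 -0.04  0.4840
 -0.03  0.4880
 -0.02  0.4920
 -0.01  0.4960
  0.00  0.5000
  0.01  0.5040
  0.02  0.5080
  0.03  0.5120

σ√T = 0.2·√0.25 = 0.1000
d₁ = [ln(410/415) + (0.073 + 0.2²/2)·0.25] / 0.1000 = [-0.0121 + 0.0232] / 0.1000 = 0.1113 ≈ 0.11
d₂ = d₁ − σ√T = 0.1113 − 0.1000 = 0.0113 ≈ 0.01
e^(−rT) = e^(−0.073·0.25) = 0.9819
P = 415·0.9819·N(-0.01) − 410·N(-0.11) = 415·0.9819·0.4960 − 410·0.4562 = 202.1143 − 187.0420 = 15.0723

15.07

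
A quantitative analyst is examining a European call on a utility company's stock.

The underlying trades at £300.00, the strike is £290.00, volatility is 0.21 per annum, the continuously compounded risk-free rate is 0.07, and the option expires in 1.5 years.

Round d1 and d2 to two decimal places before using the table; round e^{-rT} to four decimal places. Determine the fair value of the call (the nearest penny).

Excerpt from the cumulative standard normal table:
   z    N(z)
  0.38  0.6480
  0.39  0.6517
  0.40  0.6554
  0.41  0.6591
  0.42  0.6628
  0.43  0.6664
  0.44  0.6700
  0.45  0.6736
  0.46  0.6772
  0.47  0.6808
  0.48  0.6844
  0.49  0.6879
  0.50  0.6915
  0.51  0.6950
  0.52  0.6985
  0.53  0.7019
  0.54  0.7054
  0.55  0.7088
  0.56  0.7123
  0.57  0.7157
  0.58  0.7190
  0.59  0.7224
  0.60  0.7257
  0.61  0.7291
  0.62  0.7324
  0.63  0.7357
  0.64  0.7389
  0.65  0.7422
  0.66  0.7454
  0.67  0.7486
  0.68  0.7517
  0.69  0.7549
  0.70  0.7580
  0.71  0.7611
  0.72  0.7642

£52.50

σ√T = 0.21 × 1.2247 = 0.2572
ln(S/K) + (r + σ²/2)T = ln(300/290) + (0.07 + 0.21²/2)·1.5 = 0.0339 + 0.1381 = 0.1720
d₁ = 0.1720 / 0.2572 = 0.6687 ⇒ 0.67
d₂ = d₁ − σ√T = 0.6687 − 0.2572 = 0.4115 ⇒ 0.41
exp(−rT) = exp(−0.07·1.5) = 0.9003
N(d₁) = N(0.67) = 0.7486;  N(d₂) = N(0.41) = 0.6591
C = 300·0.7486 − 290·0.9003·0.6591 = 224.5800 − 172.0824 = 52.4976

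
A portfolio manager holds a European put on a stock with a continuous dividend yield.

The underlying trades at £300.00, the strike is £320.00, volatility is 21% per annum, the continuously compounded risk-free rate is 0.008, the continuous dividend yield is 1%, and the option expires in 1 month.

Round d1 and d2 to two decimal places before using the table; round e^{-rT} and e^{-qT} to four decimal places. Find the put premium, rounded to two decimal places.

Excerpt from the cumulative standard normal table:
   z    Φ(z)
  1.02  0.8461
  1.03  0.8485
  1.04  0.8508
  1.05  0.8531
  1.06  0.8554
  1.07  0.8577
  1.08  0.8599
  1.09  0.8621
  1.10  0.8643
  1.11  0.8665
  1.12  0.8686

£21.35

σ√T = 0.21 × 0.2887 = 0.0606
d₁ = [ln(300/320) + (0.008 − 0.01 + 0.21²/2)·0.08333] / 0.0606 = [-0.0645 + 0.0017] / 0.0606 = -1.0370 ≈ -1.04
d₂ = d₁ − σ√T = -1.0370 − 0.0606 = -1.0977 ≈ -1.10
exp(−qT) = exp(−0.01·0.08333) = 0.9992;  exp(−rT) = exp(−0.008·0.08333) = 0.9993
P = 320·0.9993·N(1.10) − 300·0.9992·N(1.04) = 320·0.9993·0.8643 − 300·0.9992·0.8508 = 276.3824 − 255.0358 = 21.3466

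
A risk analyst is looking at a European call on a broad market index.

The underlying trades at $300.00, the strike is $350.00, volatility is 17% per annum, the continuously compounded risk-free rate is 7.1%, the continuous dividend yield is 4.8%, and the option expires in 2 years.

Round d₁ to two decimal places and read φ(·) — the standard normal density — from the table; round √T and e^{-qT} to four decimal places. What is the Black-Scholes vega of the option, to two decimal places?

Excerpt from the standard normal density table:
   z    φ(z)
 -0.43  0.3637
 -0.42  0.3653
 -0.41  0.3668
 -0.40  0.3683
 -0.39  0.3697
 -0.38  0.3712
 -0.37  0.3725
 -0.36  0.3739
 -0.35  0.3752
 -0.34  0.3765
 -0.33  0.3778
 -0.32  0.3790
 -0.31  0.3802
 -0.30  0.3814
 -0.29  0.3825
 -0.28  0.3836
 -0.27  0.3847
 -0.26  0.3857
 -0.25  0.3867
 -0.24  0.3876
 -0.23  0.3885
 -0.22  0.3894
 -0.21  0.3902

σ√T = 0.17·√2 = 0.2404
d₁ = [ln(300/350) + (0.071 − 0.048 + 0.17²/2)·2] / 0.2404 = [-0.1542 + 0.0749] / 0.2404 = -0.3296 ≈ -0.33
√T = √2 = 1.4142
φ(d₁) = φ(-0.33) = 0.3778
exp(−qT) = exp(−0.048·2) = 0.9085
vega = S·exp(−qT)·φ(d₁)·√T = 300·0.9085·0.3778·1.4142 = 145.6193

145.62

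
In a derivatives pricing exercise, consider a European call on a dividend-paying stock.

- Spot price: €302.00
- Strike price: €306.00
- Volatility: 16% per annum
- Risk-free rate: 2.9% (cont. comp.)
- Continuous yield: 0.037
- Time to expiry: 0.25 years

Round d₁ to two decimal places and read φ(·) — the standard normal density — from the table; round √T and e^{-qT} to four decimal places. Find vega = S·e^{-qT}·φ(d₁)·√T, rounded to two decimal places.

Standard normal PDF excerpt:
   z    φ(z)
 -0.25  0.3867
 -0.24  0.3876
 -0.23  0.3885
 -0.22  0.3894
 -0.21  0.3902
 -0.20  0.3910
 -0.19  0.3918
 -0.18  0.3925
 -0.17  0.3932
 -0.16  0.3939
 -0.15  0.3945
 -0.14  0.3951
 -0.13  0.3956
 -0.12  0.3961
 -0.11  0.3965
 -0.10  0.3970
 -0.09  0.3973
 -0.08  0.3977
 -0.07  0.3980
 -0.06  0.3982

σ√T = 0.16·√0.25 = 0.0800
ln(S/K) + (r − q + σ²/2)T = ln(302/306) + (0.029 − 0.037 + 0.16²/2)·0.25 = -0.0132 + 0.0012 = -0.0120
d₁ = -0.0120 / 0.0800 = -0.1495 → -0.15
√T = √0.25 = 0.5000
φ(d₁) = φ(-0.15) = 0.3945
e^(−qT) = e^(−0.037·0.25) = 0.9908
vega = S·e^(−qT)·φ(d₁)·√T = 302·0.9908·0.3945·0.5000 = 59.0215

59.02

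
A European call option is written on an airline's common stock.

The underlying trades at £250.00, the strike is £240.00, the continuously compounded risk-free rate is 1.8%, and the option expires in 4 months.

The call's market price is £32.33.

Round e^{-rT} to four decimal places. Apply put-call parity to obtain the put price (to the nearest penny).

e^(−rT) = e^(−0.018·0.3333) = 0.9940
Put-call parity: C − P = S − K·e^(−rT) = 250 − 240·0.9940 = 250 − 238.5600 = 11.4400
P = C − (C − P) = 32.33 − (11.4400) = 20.8900

£20.89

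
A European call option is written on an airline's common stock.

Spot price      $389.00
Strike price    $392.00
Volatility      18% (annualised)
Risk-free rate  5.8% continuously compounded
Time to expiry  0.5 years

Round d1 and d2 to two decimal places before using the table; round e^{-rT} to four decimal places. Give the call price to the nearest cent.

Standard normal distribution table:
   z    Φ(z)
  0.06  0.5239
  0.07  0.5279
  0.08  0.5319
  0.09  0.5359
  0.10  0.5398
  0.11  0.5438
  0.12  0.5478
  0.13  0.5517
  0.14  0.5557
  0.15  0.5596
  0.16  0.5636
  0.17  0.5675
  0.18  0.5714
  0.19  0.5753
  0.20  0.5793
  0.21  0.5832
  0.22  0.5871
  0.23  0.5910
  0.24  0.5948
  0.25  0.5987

σ√T = 0.18 × 0.7071 = 0.1273
d₁ = [ln(389/392) + (0.058 + 0.18²/2)·0.5] / 0.1273 = [-0.0077 + 0.0371] / 0.1273 = 0.2311 ⇒ 0.23
d₂ = d₁ − σ√T = 0.2311 − 0.1273 = 0.1038 ⇒ 0.10
exp(−rT) = exp(−0.058·0.5) = 0.9714
N(d₁) = N(0.23) = 0.5910;  N(d₂) = N(0.10) = 0.5398
C = 389·0.5910 − 392·0.9714·0.5398 = 229.8990 − 205.5498 = 24.3492

$24.35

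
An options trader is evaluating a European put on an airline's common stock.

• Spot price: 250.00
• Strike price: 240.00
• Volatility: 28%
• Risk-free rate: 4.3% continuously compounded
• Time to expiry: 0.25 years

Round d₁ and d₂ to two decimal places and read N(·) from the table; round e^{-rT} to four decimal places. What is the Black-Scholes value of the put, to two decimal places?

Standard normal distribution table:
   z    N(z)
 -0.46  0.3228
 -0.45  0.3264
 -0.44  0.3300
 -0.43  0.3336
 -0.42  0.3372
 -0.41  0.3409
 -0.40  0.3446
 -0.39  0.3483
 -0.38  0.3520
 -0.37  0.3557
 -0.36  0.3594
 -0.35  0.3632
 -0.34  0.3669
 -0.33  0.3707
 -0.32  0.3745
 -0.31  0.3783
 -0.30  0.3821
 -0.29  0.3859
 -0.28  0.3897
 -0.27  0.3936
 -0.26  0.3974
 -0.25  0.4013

σ√T = 0.28 × 0.5000 = 0.1400
d₁ = [ln(250/240) + (0.043 + 0.28²/2)·0.25] / 0.1400 = [0.0408 + 0.0205] / 0.1400 = 0.4384 ≈ 0.44
d₂ = d₁ − σ√T = 0.4384 − 0.1400 = 0.2984 ≈ 0.30
exp(−rT) = exp(−0.043·0.25) = 0.9893
P = 240·0.9893·N(-0.30) − 250·N(-0.44) = 240·0.9893·0.3821 − 250·0.3300 = 90.7228 − 82.5000 = 8.2228

8.22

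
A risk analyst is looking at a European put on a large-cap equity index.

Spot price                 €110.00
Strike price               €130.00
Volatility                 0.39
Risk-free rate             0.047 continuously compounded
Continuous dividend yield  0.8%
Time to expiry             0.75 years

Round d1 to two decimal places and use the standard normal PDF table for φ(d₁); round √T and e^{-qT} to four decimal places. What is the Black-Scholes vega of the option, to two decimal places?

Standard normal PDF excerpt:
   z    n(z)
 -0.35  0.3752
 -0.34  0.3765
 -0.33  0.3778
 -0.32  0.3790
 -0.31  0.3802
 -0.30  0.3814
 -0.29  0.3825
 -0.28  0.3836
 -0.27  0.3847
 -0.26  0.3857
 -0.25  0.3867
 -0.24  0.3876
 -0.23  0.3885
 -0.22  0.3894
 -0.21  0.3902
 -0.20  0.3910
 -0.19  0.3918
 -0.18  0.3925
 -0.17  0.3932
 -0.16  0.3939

36.70

σ√T = 0.39 × 0.8660 = 0.3377
d₁ = [ln(110/130) + (0.047 − 0.008 + 0.39²/2)·0.75] / 0.3377 = [-0.1671 + 0.0863] / 0.3377 = -0.2391 which rounds to -0.24
√T = √0.75 = 0.8660
φ(d₁) = φ(-0.24) = 0.3876
exp(−qT) = exp(−0.008·0.75) = 0.9940
vega = S·exp(−qT)·φ(d₁)·√T = 110·0.9940·0.3876·0.8660 = 36.7012
(Vega is the same for a European call and put with the same parameters.)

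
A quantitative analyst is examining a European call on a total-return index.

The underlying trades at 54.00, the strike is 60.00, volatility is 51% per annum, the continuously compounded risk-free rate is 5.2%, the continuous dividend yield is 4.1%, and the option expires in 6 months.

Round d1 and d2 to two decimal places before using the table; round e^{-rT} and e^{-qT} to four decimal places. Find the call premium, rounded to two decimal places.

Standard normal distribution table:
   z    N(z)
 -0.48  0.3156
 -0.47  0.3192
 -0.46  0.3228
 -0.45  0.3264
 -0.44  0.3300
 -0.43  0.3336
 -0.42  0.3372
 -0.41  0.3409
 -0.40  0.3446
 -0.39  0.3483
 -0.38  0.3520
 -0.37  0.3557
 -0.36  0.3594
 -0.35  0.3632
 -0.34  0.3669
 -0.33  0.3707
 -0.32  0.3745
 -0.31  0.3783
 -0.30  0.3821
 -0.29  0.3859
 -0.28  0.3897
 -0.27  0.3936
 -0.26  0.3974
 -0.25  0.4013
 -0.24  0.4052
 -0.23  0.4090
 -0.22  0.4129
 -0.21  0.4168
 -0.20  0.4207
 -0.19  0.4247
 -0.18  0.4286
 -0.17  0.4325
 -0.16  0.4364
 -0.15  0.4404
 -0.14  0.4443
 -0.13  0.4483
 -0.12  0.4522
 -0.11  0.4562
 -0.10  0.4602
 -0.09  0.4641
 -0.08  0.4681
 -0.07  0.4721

T = 0.5;  σ√T = 0.3606
d₁ = [ln(54/60) + (0.052 − 0.041 + ½·0.51²)·0.5] / (σ√T) = (-0.1054 + 0.0705) / 0.3606 = -0.0966 ≈ -0.10
d₂ = -0.0966 − 0.3606 = -0.4572 ≈ -0.46
e^(−qT) = e^(−0.041·0.5) = 0.9797;  e^(−rT) = e^(−0.052·0.5) = 0.9743
N(d₁) = N(-0.10) = 0.4602;  N(d₂) = N(-0.46) = 0.3228
C = 54·0.9797·0.4602 − 60·0.9743·0.3228 = 24.3463 − 18.8702 = 5.4761

5.48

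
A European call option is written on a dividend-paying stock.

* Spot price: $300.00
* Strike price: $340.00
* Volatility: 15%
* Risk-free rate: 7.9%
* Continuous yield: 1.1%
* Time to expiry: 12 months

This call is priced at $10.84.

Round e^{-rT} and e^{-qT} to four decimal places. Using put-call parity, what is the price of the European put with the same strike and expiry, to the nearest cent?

e^(−qT) = e^(−0.011·1) = 0.9891;  e^(−rT) = e^(−0.079·1) = 0.9240
Put-call parity: C − P = S·e^(−qT) − K·e^(−rT) = 300·0.9891 − 340·0.9240 = 296.7300 − 314.1600 = -17.4300
P = C − (C − P) = 10.84 − (-17.4300) = 28.2700

$28.27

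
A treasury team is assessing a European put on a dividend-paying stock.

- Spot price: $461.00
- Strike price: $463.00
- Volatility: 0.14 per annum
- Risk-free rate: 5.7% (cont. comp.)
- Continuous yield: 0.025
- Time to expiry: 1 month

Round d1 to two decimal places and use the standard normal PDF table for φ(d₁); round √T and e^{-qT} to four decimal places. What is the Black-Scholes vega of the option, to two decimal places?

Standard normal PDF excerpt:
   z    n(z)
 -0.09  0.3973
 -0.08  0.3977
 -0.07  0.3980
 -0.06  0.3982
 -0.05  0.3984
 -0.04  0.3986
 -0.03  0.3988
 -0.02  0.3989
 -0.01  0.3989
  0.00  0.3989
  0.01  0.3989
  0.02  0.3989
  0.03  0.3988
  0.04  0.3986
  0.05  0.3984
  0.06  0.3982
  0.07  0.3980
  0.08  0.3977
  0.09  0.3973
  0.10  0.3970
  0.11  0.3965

52.98

σ√T = 0.14 × 0.2887 = 0.0404
d₁ = [ln(461/463) + (0.057 − 0.025 + ½·0.14²)·0.08333] / (σ√T) = (-0.0043 + 0.0035) / 0.0404 = -0.0209 ⇒ -0.02
√T = √0.08333 = 0.2887
φ(d₁) = φ(-0.02) = 0.3989
exp(−qT) = exp(−0.025·0.08333) = 0.9979
vega = S·exp(−qT)·φ(d₁)·√T = 461·0.9979·0.3989·0.2887 = 52.9784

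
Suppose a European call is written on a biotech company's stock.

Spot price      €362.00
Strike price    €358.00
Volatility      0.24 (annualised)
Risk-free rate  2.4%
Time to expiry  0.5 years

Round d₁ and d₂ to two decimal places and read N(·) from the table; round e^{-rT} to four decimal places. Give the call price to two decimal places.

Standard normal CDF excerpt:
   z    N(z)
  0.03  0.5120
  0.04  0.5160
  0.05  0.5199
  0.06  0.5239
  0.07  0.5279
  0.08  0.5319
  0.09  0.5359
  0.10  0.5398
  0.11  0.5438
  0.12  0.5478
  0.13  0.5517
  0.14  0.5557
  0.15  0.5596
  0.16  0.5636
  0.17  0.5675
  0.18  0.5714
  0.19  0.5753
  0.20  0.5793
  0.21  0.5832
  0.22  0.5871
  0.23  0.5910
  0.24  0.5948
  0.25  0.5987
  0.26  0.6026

€28.62

T = 0.5;  σ√T = 0.1697
ln(S/K) + (r + σ²/2)T = ln(362/358) + (0.024 + 0.24²/2)·0.5 = 0.0111 + 0.0264 = 0.0375
d₁ = 0.0375 / 0.1697 = 0.2210 ≈ 0.22
d₂ = d₁ − σ√T = 0.2210 − 0.1697 = 0.0513 ≈ 0.05
exp(−rT) = exp(−0.024·0.5) = 0.9881
N(d₁) = N(0.22) = 0.5871;  N(d₂) = N(0.05) = 0.5199
C = 362·0.5871 − 358·0.9881·0.5199 = 212.5302 − 183.9093 = 28.6209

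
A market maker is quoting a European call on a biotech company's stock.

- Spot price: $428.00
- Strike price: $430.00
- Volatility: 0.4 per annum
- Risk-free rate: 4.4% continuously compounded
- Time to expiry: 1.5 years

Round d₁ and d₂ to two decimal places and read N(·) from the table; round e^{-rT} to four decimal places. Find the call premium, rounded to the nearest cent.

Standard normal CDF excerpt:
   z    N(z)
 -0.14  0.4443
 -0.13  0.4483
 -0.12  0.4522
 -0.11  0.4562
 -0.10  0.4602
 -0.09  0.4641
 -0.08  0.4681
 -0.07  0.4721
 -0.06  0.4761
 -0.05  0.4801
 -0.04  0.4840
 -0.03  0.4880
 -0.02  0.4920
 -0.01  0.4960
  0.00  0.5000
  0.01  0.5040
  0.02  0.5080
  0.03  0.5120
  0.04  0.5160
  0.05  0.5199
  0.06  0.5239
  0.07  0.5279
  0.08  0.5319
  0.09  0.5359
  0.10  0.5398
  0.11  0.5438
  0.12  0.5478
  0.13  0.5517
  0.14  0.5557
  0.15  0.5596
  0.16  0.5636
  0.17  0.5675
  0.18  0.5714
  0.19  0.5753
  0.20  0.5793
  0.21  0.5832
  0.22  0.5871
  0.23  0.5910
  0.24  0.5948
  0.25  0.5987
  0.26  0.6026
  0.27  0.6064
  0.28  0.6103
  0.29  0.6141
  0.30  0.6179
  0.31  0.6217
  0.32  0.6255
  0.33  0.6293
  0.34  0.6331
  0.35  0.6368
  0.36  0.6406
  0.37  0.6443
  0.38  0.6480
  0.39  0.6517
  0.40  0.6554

σ√T = 0.4·√1.5 = 0.4899
d₁ = [ln(428/430) + (0.044 + 0.4²/2)·1.5] / 0.4899 = [-0.0047 + 0.1860] / 0.4899 = 0.3702 → 0.37
d₂ = d₁ − σ√T = 0.3702 − 0.4899 = -0.1197 → -0.12
e^(−rT) = e^(−0.044·1.5) = 0.9361
N(d₁) = N(0.37) = 0.6443;  N(d₂) = N(-0.12) = 0.4522
C = 428·0.6443 − 430·0.9361·0.4522 = 275.7604 − 182.0209 = 93.7395

$93.74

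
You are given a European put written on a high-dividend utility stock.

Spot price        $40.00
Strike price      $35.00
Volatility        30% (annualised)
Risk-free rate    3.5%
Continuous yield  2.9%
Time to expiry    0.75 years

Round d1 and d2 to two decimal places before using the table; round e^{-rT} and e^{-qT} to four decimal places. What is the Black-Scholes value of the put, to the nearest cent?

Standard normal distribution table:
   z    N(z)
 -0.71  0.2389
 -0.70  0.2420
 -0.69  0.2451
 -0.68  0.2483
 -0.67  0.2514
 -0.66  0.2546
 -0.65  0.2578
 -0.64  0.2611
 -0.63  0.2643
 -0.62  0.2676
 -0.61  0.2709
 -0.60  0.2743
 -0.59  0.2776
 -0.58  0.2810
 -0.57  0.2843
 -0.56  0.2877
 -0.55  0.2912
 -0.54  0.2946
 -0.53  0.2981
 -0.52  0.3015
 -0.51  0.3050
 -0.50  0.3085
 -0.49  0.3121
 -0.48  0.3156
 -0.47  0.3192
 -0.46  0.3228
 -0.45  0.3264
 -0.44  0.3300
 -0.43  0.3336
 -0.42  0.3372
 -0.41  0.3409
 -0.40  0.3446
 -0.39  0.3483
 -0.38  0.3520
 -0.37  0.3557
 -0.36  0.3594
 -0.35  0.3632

$1.78

T = 0.75;  σ√T = 0.2598
d₁ = [ln(40/35) + (0.035 − 0.029 + 0.3²/2)·0.75] / 0.2598 = [0.1335 + 0.0383] / 0.2598 = 0.6612 ⇒ 0.66
d₂ = d₁ − σ√T = 0.6612 − 0.2598 = 0.4014 ⇒ 0.40
e^(−qT) = e^(−0.029·0.75) = 0.9785;  e^(−rT) = e^(−0.035·0.75) = 0.9741
N(−d₂) = N(-0.40) = 0.3446;  N(−d₁) = N(-0.66) = 0.2546
P = 35·0.9741·0.3446 − 40·0.9785·0.2546 = 11.7486 − 9.9650 = 1.7836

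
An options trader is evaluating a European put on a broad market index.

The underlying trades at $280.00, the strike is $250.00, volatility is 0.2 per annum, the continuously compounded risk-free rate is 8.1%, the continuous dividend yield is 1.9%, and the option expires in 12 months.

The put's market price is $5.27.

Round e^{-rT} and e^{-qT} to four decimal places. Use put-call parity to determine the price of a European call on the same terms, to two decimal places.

exp(−qT) = exp(−0.019·1) = 0.9812;  exp(−rT) = exp(−0.081·1) = 0.9222
Put-call parity: C − P = S·e^(−qT) − K·e^(−rT) = 280·0.9812 − 250·0.9222 = 274.7360 − 230.5500 = 44.1860
C = P + (C − P) = 5.27 + (44.1860) = 49.4560

$49.46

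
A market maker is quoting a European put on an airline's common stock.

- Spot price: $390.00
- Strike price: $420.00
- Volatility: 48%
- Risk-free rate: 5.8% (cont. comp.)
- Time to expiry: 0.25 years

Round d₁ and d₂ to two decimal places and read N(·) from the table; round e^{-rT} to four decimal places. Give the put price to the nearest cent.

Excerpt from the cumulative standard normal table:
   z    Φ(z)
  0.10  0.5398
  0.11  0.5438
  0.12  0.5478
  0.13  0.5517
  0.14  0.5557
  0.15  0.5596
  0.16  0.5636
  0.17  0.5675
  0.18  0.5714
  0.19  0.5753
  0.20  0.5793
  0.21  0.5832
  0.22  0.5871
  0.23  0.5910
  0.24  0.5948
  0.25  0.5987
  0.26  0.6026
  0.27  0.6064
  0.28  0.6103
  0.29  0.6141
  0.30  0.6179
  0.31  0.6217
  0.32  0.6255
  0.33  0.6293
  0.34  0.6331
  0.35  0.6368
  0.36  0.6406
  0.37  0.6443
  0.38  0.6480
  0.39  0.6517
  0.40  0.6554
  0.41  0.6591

$51.55

σ√T = 0.48·√0.25 = 0.2400
d₁ = [ln(390/420) + (0.058 + ½·0.48²)·0.25] / (σ√T) = (-0.0741 + 0.0433) / 0.2400 = -0.1284 which rounds to -0.13
d₂ = -0.1284 − 0.2400 = -0.3684 which rounds to -0.37
e^(−rT) = e^(−0.058·0.25) = 0.9856
N(−d₂) = N(0.37) = 0.6443;  N(−d₁) = N(0.13) = 0.5517
P = 420·0.9856·0.6443 − 390·0.5517 = 266.7093 − 215.1630 = 51.5463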